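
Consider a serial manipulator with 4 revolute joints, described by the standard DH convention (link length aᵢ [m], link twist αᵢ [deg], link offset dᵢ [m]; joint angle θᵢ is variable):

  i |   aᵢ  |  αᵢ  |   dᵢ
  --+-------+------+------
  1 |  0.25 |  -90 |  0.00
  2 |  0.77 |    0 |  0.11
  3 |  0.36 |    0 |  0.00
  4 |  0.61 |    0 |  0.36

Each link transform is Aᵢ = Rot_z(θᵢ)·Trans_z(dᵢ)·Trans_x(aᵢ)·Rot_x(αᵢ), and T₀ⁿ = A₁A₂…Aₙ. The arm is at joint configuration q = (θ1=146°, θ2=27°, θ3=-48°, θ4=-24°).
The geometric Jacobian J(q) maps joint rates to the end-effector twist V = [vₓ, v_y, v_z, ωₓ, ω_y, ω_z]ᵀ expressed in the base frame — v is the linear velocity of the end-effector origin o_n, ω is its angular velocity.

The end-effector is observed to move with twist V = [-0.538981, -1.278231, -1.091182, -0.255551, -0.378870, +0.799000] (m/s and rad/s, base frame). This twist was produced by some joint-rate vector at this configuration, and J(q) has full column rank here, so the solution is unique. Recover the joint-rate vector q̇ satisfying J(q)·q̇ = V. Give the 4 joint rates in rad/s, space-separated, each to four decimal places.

o_n = [-1.6751, 0.5629, 0.2108]
J₁: ẑ×o_n = [-0.5629, -1.6751, 0.0000], ω = ẑ
J2: z=[-0.5592, -0.8290, 0.0000] o=[-0.2073, 0.1398, 0.0000] → [-0.1747, 0.1179, -1.4535, -0.5592, -0.8290, 0.0000]
J3: z=[-0.5592, -0.8290, 0.0000] o=[-0.8376, 0.4323, -0.3496] → [-0.4645, 0.3133, -0.7674, -0.5592, -0.8290, 0.0000]
J4: z=[-0.5592, -0.8290, 0.0000] o=[-1.1162, 0.6202, -0.2206] → [-0.3576, 0.2412, -0.4313, -0.5592, -0.8290, 0.0000]
q̇ = J⁺·V = [0.7990, 0.7060, 0.5130, -0.7620]

0.7990 0.7060 0.5130 -0.7620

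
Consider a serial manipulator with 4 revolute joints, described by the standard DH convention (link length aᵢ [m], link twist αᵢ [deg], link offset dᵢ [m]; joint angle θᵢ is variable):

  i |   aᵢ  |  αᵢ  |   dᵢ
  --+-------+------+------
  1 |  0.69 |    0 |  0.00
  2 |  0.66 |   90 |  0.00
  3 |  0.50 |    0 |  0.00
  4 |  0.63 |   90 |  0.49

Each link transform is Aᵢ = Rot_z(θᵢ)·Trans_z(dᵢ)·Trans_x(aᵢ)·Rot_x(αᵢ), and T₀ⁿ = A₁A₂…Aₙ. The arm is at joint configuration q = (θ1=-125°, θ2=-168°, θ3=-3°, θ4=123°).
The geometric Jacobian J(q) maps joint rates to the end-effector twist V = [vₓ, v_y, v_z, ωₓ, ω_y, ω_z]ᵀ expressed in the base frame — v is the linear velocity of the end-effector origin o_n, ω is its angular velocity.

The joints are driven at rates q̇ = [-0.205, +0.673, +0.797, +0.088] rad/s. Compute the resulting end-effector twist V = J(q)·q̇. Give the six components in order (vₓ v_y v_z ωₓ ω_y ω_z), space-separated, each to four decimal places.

-0.5705 0.0213 0.1192 0.8146 -0.3458 0.4680

o_n = [0.3852, 0.0205, 0.5194]
J₁: ẑ×o_n = [-0.0205, 0.3852, 0.0000], ω = ẑ
J2: z=[0.0000, 0.0000, 1.0000] o=[-0.3958, -0.5652, 0.0000] → [-0.5857, 0.7809, 0.0000, 0.0000, 0.0000, 1.0000]
J3: z=[0.9205, -0.3907, 0.0000] o=[-0.1379, 0.0423, 0.0000] → [-0.2030, -0.4781, 0.1843, 0.9205, -0.3907, 0.0000]
J4: z=[0.9205, -0.3907, 0.0000] o=[0.0572, 0.5019, -0.0262] → [-0.2132, -0.5022, -0.3150, 0.9205, -0.3907, 0.0000]
V = J·q̇ = [-0.5705, 0.0213, 0.1192, 0.8146, -0.3458, 0.4680]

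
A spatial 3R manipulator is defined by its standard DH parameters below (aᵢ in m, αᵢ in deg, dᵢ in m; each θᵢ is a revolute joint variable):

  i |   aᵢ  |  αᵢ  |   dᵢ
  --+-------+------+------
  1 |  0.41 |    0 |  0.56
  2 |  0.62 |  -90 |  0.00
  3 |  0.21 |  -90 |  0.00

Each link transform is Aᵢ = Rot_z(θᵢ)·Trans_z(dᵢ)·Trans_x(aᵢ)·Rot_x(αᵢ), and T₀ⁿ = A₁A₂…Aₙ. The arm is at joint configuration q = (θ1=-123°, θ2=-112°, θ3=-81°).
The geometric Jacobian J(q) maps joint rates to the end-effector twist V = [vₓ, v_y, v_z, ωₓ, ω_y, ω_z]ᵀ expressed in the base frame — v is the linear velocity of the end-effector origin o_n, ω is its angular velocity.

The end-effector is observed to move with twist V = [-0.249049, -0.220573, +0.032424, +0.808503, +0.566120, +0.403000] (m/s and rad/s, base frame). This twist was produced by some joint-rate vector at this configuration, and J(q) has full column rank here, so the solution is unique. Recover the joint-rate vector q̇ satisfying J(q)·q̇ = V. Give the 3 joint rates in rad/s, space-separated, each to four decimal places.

-0.4390 0.8420 -0.9870

o_n = [-0.5978, 0.1909, 0.7674]
J₁: ẑ×o_n = [-0.1909, -0.5978, 0.0000], ω = ẑ
J2: z=[0.0000, 0.0000, 1.0000] o=[-0.2233, -0.3439, 0.5600] → [-0.5348, -0.3745, 0.0000, 0.0000, 0.0000, 1.0000]
J3: z=[-0.8192, -0.5736, 0.0000] o=[-0.5789, 0.1640, 0.5600] → [-0.1190, 0.1699, -0.0329, -0.8192, -0.5736, 0.0000]
q̇ = J⁺·V = [-0.4390, 0.8420, -0.9870]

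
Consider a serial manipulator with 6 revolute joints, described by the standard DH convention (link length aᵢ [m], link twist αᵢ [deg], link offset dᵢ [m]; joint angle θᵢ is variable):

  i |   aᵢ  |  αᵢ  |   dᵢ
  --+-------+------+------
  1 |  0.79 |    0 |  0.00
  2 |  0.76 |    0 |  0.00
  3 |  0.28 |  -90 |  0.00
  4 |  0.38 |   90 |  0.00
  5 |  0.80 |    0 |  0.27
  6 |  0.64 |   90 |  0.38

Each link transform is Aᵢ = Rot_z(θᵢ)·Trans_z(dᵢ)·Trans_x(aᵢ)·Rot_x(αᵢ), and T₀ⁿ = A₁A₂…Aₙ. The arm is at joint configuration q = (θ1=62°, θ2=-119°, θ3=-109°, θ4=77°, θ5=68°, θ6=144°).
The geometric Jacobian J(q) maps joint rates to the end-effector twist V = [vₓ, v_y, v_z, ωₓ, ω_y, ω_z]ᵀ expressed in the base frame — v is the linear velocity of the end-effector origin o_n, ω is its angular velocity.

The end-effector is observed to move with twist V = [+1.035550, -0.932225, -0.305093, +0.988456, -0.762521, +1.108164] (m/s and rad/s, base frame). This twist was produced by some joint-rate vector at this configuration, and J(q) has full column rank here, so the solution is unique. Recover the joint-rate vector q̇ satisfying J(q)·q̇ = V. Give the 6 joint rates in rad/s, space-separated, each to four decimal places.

0.6280 0.1550 0.5040 0.9790 0.1140 -0.9090

o_n = [-0.0339, -0.5589, 0.0128]
J₁: ẑ×o_n = [0.5589, -0.0339, 0.0000], ω = ẑ
J2: z=[0.0000, 0.0000, 1.0000] o=[0.3709, 0.6975, 0.0000] → [1.2564, -0.4048, 0.0000, 0.0000, 0.0000, 1.0000]
J3: z=[0.0000, 0.0000, 1.0000] o=[0.7848, 0.0601, 0.0000] → [0.6190, -0.8187, 0.0000, 0.0000, 0.0000, 1.0000]
J4: z=[0.2419, -0.9703, 0.0000] o=[0.5131, -0.0076, 0.0000] → [-0.0124, -0.0031, -0.6641, 0.2419, -0.9703, 0.0000]
J5: z=[-0.9454, -0.2357, 0.2250] o=[0.4302, -0.0283, -0.3703] → [0.0291, 0.2578, 0.3923, -0.9454, -0.2357, 0.2250]
J6: z=[-0.9454, -0.2357, 0.2250] o=[0.2890, -0.8279, -0.6015] → [-0.2053, 0.5082, -0.3305, -0.9454, -0.2357, 0.2250]
q̇ = J⁺·V = [0.6280, 0.1550, 0.5040, 0.9790, 0.1140, -0.9090]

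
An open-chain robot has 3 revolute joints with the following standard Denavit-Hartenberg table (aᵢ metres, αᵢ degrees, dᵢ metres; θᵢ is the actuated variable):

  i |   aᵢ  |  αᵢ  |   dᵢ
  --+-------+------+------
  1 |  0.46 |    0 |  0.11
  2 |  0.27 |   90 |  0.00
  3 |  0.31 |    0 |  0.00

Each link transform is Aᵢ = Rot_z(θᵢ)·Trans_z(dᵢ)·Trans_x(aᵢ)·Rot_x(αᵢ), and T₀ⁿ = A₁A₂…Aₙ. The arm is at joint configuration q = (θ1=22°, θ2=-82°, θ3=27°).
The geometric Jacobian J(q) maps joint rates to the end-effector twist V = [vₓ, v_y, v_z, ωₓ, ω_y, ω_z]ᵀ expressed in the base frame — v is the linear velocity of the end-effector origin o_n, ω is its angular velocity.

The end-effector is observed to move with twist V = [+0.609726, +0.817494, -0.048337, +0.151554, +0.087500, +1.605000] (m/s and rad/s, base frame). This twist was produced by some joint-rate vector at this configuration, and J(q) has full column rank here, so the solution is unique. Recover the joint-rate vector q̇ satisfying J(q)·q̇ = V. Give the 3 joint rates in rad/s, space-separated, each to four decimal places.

o_n = [0.6996, -0.3007, 0.2507]
J₁: ẑ×o_n = [0.3007, 0.6996, -0.0000], ω = ẑ
J2: z=[0.0000, 0.0000, 1.0000] o=[0.4265, 0.1723, 0.1100] → [0.4730, 0.2731, -0.0000, 0.0000, 0.0000, 1.0000]
J3: z=[-0.8660, -0.5000, 0.0000] o=[0.5615, -0.0615, 0.1100] → [-0.0704, 0.1219, 0.2762, -0.8660, -0.5000, 0.0000]
q̇ = J⁺·V = [0.9390, 0.6660, -0.1750]

0.9390 0.6660 -0.1750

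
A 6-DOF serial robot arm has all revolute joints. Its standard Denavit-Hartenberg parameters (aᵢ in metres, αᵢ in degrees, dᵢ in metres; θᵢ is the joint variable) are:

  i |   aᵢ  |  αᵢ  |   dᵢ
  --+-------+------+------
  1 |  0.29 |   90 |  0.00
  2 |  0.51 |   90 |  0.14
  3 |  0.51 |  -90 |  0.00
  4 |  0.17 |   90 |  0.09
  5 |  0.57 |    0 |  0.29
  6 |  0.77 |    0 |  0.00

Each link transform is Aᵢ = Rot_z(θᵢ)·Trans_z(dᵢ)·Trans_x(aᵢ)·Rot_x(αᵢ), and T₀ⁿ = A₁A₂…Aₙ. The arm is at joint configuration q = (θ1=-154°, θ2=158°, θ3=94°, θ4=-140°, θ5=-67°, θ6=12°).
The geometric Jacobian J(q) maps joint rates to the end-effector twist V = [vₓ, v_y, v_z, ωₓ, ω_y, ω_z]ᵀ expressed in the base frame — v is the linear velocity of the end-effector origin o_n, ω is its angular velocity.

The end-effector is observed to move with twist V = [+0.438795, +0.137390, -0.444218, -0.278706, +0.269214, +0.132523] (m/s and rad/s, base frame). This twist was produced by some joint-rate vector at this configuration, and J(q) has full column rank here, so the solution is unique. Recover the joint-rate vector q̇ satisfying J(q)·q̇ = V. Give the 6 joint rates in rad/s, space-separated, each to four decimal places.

o_n = [1.0067, 0.3792, 0.8887]
J₁: ẑ×o_n = [-0.3792, 1.0067, 0.0000], ω = ẑ
J2: z=[-0.4384, 0.8988, 0.0000] o=[-0.2607, -0.1271, 0.0000] → [0.7988, 0.3896, -1.3610, -0.4384, 0.8988, 0.0000]
J3: z=[-0.3367, -0.1642, 0.9272] o=[0.1030, 0.2060, 0.1910] → [-0.2752, 1.0728, 0.0901, -0.3367, -0.1642, 0.9272]
J4: z=[-0.8007, -0.4682, -0.3737] o=[-0.1497, 0.6488, 0.1777] → [-0.4336, 0.1372, 0.7572, -0.8007, -0.4682, -0.3737]
J5: z=[0.5764, -0.4323, -0.6935] o=[-0.1940, 0.4757, 0.2488] → [-0.3435, -1.2015, 0.4635, 0.5764, -0.4323, -0.6935]
J6: z=[0.5764, -0.4323, -0.6935] o=[0.4296, 0.4243, 0.3810] → [-0.2508, -0.6929, 0.2235, 0.5764, -0.4323, -0.6935]
q̇ = J⁺·V = [-0.9040, 0.2180, 0.8590, -0.2750, 0.1150, -0.3130]

-0.9040 0.2180 0.8590 -0.2750 0.1150 -0.3130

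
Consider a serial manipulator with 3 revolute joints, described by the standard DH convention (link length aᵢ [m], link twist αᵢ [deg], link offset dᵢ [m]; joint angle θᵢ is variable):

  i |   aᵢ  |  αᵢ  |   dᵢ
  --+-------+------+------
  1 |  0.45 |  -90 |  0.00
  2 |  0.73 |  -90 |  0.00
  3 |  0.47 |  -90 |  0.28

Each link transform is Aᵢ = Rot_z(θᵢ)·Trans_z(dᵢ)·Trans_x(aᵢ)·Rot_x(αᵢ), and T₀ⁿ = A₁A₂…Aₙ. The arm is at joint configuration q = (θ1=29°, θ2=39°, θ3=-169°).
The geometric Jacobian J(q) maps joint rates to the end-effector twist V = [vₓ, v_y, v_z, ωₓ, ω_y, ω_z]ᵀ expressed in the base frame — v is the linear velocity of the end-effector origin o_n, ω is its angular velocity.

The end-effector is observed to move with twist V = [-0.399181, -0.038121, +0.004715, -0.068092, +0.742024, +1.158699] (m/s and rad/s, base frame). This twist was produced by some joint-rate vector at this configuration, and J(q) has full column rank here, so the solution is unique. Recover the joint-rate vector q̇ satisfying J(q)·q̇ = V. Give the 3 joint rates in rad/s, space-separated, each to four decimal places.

0.7880 0.6820 -0.4770

o_n = [0.3786, 0.3124, -0.3867]
J₁: ẑ×o_n = [-0.3124, 0.3786, 0.0000], ω = ẑ
J2: z=[-0.4848, 0.8746, 0.0000] o=[0.3936, 0.2182, 0.0000] → [-0.3382, -0.1875, -0.0326, -0.4848, 0.8746, 0.0000]
J3: z=[-0.5504, -0.3051, -0.7771] o=[0.8898, 0.4932, -0.4594] → [-0.1627, 0.4373, -0.0564, -0.5504, -0.3051, -0.7771]
q̇ = J⁺·V = [0.7880, 0.6820, -0.4770]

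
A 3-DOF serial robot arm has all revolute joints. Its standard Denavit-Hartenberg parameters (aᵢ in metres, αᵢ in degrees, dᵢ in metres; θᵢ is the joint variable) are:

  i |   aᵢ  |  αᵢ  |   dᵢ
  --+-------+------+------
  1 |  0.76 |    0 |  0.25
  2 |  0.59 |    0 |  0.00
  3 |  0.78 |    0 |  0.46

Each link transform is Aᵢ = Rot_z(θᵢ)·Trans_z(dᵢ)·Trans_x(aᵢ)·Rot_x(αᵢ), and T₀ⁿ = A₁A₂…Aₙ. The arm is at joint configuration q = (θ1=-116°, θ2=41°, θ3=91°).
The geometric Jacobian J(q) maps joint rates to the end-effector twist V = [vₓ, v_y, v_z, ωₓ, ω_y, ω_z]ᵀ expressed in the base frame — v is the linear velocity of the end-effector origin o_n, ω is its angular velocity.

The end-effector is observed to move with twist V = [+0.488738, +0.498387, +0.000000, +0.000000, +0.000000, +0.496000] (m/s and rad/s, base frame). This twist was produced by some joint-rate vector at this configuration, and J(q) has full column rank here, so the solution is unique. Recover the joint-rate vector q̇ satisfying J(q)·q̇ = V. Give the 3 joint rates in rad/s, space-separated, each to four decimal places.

o_n = [0.5693, -1.0380, 0.7100]
J₁: ẑ×o_n = [1.0380, 0.5693, -0.0000], ω = ẑ
J2: z=[0.0000, 0.0000, 1.0000] o=[-0.3332, -0.6831, 0.2500] → [0.3549, 0.9025, -0.0000, 0.0000, 0.0000, 1.0000]
J3: z=[0.0000, 0.0000, 1.0000] o=[-0.1805, -1.2530, 0.2500] → [-0.2150, 0.7498, 0.0000, 0.0000, 0.0000, 1.0000]
q̇ = J⁺·V = [0.0640, 0.9040, -0.4720]

0.0640 0.9040 -0.4720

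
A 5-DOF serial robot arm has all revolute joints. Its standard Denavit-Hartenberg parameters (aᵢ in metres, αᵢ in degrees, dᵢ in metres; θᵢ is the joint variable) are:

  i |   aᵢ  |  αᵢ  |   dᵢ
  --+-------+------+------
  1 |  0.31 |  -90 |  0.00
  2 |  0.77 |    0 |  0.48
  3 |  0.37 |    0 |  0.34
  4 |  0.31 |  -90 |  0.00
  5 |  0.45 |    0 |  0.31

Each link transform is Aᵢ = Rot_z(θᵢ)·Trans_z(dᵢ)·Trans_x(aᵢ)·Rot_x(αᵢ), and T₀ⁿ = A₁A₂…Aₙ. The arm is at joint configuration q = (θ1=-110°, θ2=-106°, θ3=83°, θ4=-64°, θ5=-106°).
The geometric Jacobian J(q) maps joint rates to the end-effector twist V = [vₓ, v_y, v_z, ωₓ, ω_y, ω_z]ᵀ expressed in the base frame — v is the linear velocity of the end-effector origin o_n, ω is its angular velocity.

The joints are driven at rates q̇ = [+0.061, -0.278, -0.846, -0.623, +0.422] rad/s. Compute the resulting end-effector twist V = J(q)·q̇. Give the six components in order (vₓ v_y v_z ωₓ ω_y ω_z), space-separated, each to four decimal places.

0.3427 0.6534 1.0639 -1.7858 0.2015 0.0389

o_n = [0.9179, -1.1404, 1.0542]
J₁: ẑ×o_n = [1.1404, 0.9179, -0.0000], ω = ẑ
J2: z=[0.9397, -0.3420, 0.0000] o=[-0.1060, -0.2913, 0.0000] → [-0.3606, -0.9906, -0.4477, 0.9397, -0.3420, 0.0000]
J3: z=[0.9397, -0.3420, 0.0000] o=[0.4176, -0.2560, 0.7402] → [-0.1074, -0.2951, -0.6599, 0.9397, -0.3420, 0.0000]
J4: z=[0.9397, -0.3420, 0.0000] o=[0.6206, -0.6924, 0.8847] → [-0.0580, -0.1593, -0.3193, 0.9397, -0.3420, 0.0000]
J5: z=[-0.3416, -0.9384, -0.0523] o=[0.6151, -0.7076, 1.1943] → [0.1088, -0.0637, 0.4320, -0.3416, -0.9384, -0.0523]
V = J·q̇ = [0.3427, 0.6534, 1.0639, -1.7858, 0.2015, 0.0389]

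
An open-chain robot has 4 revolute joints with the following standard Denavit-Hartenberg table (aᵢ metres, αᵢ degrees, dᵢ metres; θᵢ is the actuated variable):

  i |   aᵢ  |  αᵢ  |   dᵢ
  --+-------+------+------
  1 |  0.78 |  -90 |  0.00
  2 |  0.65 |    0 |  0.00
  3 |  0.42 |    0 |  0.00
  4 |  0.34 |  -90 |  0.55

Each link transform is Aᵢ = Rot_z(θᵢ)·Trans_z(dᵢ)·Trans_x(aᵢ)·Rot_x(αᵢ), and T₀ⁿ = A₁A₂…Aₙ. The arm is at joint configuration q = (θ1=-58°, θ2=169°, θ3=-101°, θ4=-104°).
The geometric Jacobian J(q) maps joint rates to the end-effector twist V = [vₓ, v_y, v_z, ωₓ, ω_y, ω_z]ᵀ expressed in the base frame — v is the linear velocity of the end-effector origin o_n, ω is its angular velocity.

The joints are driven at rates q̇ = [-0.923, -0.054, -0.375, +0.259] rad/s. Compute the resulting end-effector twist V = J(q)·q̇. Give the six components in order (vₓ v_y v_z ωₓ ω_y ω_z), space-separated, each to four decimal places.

-0.1065 -0.8300 0.0798 -0.1442 -0.0901 -0.9230

o_n = [0.7708, -0.1956, -0.3136]
J₁: ẑ×o_n = [0.1956, 0.7708, -0.0000], ω = ẑ
J2: z=[0.8480, 0.5299, 0.0000] o=[0.4133, -0.6615, 0.0000] → [-0.1662, 0.2659, 0.2057, 0.8480, 0.5299, 0.0000]
J3: z=[0.8480, 0.5299, 0.0000] o=[0.0752, -0.1204, -0.1240] → [-0.1005, 0.1608, -0.4324, 0.8480, 0.5299, 0.0000]
J4: z=[0.8480, 0.5299, 0.0000] o=[0.1586, -0.2538, -0.5134] → [0.1059, -0.1695, -0.2751, 0.8480, 0.5299, 0.0000]
V = J·q̇ = [-0.1065, -0.8300, 0.0798, -0.1442, -0.0901, -0.9230]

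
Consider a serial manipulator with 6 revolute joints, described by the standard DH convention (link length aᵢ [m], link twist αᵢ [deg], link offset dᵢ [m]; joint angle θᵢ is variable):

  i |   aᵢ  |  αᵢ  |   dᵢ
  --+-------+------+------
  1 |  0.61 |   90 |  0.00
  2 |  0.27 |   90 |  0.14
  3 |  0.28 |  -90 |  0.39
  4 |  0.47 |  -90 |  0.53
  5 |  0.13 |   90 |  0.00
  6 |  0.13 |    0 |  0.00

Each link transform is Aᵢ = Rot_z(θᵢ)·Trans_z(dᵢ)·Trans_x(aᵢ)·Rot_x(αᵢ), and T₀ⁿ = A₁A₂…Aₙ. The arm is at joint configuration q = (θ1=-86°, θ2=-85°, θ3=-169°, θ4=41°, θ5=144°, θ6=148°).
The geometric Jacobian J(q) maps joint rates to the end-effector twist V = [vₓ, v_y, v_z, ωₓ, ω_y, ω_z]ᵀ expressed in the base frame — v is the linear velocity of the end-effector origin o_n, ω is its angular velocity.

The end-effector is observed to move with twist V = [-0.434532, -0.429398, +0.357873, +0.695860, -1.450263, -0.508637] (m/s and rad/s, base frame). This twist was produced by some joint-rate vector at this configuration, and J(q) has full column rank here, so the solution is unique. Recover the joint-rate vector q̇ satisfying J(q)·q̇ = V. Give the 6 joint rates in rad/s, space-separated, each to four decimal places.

-0.4190 -0.8760 -0.5660 0.3110 0.8680 0.6760

o_n = [0.5164, -0.5180, 0.1937]
J₁: ẑ×o_n = [0.5180, 0.5164, -0.0000], ω = ẑ
J2: z=[-0.9976, -0.0698, 0.0000] o=[0.0426, -0.6085, 0.0000] → [-0.0135, 0.1932, -0.0572, -0.9976, -0.0698, 0.0000]
J3: z=[-0.0695, 0.9938, -0.0872] o=[-0.0955, -0.6418, -0.2690] → [0.4706, -0.0212, -0.6167, -0.0695, 0.9938, -0.0872]
J4: z=[0.9804, 0.0519, -0.1901] o=[-0.0709, -0.2266, -0.0292] → [-0.0438, -0.3301, -0.3162, 0.9804, 0.0519, -0.1901]
J5: z=[-0.0685, -0.8147, -0.5758] o=[0.5355, -0.4705, 0.2438] → [0.0135, 0.0075, -0.0123, -0.0685, -0.8147, -0.5758]
J6: z=[-0.6846, -0.3814, 0.6212] o=[0.4412, -0.4137, 0.1747] → [0.0575, 0.0597, 0.1001, -0.6846, -0.3814, 0.6212]
q̇ = J⁺·V = [-0.4190, -0.8760, -0.5660, 0.3110, 0.8680, 0.6760]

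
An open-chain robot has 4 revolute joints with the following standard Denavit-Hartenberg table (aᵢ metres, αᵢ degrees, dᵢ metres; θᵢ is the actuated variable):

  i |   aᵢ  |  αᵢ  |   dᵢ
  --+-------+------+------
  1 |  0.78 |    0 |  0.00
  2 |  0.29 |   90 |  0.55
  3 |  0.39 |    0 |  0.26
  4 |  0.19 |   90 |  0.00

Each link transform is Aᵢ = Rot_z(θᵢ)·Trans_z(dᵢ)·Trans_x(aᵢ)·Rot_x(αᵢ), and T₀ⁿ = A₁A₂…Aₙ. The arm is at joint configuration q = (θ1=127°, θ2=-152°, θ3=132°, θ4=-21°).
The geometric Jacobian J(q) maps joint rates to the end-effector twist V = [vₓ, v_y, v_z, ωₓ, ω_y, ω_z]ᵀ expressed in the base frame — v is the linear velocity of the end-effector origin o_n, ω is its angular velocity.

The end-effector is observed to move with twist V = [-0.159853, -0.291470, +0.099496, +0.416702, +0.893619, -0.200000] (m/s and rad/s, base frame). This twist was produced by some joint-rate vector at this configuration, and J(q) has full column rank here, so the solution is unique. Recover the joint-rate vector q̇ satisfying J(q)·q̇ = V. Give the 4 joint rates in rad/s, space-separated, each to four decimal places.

o_n = [-0.6147, 0.4038, 1.0172]
J₁: ẑ×o_n = [-0.4038, -0.6147, 0.0000], ω = ẑ
J2: z=[0.0000, 0.0000, 1.0000] o=[-0.4694, 0.6229, 0.0000] → [0.2191, -0.1453, 0.0000, 0.0000, 0.0000, 1.0000]
J3: z=[-0.4226, -0.9063, 0.0000] o=[-0.2066, 0.5004, 0.5500] → [-0.4234, 0.1975, -0.3291, -0.4226, -0.9063, 0.0000]
J4: z=[-0.4226, -0.9063, 0.0000] o=[-0.5530, 0.3750, 0.8398] → [-0.1608, 0.0750, -0.0681, -0.4226, -0.9063, 0.0000]
q̇ = J⁺·V = [0.4930, -0.6930, -0.1240, -0.8620]

0.4930 -0.6930 -0.1240 -0.8620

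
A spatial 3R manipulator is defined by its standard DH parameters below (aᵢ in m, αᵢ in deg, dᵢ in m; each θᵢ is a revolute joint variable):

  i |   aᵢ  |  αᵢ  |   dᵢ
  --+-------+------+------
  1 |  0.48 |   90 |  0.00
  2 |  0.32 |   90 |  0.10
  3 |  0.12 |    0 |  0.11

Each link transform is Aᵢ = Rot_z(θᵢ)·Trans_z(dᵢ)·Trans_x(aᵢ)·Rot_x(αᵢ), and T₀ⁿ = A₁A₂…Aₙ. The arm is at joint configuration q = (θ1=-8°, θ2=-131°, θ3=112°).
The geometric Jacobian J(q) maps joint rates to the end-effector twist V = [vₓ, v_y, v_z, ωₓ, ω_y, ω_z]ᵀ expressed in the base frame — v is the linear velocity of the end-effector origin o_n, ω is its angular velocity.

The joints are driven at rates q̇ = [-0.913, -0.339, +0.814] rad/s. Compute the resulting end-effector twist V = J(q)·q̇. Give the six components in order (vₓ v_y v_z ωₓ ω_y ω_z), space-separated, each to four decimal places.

o_n = [0.1850, -0.2393, -0.1354]
J₁: ẑ×o_n = [0.2393, 0.1850, -0.0000], ω = ẑ
J2: z=[-0.1392, -0.9903, 0.0000] o=[0.4753, -0.0668, 0.0000] → [0.1341, -0.0188, -0.2635, -0.1392, -0.9903, 0.0000]
J3: z=[-0.7474, 0.1050, 0.6561] o=[0.2535, -0.1366, -0.2415] → [0.0785, 0.0344, 0.0840, -0.7474, 0.1050, 0.6561]
V = J·q̇ = [-0.2000, -0.1346, 0.1577, -0.5612, 0.4212, -0.3790]

-0.2000 -0.1346 0.1577 -0.5612 0.4212 -0.3790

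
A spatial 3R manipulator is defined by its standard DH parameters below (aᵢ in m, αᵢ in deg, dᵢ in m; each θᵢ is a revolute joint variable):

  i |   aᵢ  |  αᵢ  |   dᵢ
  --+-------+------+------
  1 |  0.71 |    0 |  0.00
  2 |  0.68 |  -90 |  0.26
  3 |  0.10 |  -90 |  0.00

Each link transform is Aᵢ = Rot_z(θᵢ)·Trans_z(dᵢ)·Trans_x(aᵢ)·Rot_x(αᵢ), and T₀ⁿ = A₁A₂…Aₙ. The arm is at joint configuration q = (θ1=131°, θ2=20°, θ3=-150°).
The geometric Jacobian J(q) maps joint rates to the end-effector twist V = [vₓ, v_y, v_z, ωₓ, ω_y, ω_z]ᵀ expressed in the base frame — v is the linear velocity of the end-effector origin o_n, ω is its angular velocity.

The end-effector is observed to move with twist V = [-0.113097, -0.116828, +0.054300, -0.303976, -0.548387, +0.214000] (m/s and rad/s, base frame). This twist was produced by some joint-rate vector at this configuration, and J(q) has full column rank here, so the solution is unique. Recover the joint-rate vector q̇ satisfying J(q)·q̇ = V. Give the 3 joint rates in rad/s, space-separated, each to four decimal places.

o_n = [-0.9848, 0.8235, 0.3100]
J₁: ẑ×o_n = [-0.8235, -0.9848, 0.0000], ω = ẑ
J2: z=[0.0000, 0.0000, 1.0000] o=[-0.4658, 0.5358, 0.0000] → [-0.2877, -0.5190, 0.0000, 0.0000, 0.0000, 1.0000]
J3: z=[-0.4848, -0.8746, 0.0000] o=[-1.0605, 0.8655, 0.2600] → [-0.0437, 0.0242, 0.0866, -0.4848, -0.8746, 0.0000]
q̇ = J⁺·V = [0.0450, 0.1690, 0.6270]

0.0450 0.1690 0.6270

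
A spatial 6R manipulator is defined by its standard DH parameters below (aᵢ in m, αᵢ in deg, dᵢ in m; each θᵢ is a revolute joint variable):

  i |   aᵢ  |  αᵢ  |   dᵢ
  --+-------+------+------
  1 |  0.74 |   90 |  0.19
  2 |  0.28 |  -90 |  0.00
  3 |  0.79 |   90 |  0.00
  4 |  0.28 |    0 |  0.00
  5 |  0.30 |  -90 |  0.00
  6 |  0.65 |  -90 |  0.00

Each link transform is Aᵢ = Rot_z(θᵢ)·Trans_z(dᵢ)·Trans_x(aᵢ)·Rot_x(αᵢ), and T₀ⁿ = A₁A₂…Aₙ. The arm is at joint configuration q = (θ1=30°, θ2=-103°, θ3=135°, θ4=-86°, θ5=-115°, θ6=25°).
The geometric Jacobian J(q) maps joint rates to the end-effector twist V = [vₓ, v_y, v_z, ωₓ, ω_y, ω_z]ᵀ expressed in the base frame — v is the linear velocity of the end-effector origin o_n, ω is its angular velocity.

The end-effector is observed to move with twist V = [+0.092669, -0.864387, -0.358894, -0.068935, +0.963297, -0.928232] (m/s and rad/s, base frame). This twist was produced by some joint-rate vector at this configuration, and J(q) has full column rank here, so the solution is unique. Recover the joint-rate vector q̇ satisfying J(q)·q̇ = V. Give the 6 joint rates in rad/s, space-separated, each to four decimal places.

o_n = [0.7589, 0.1971, 0.0835]
J₁: ẑ×o_n = [-0.1971, 0.7589, 0.0000], ω = ẑ
J2: z=[0.5000, -0.8660, 0.0000] o=[0.6409, 0.3700, 0.1900] → [0.0923, 0.0533, 0.0157, 0.5000, -0.8660, 0.0000]
J3: z=[0.8438, 0.4872, -0.2250] o=[0.5863, 0.3385, -0.0828] → [0.0492, -0.1791, -0.2034, 0.8438, 0.4872, -0.2250]
J4: z=[-0.4913, 0.5328, -0.6890] o=[0.4158, 0.8851, 0.4615] → [-0.6755, -0.4221, 0.1552, -0.4913, 0.5328, -0.6890]
J5: z=[-0.4913, 0.5328, -0.6890] o=[0.1759, 0.7625, 0.5378] → [-0.6317, -0.6248, -0.0328, -0.4913, 0.5328, -0.6890]
J6: z=[-0.7104, -0.7028, -0.0369] o=[0.3271, 0.6211, 0.3206] → [0.1510, -0.1844, 0.6047, -0.7104, -0.7028, -0.0369]
q̇ = J⁺·V = [-0.8900, -0.7870, 0.1630, -0.7790, 0.7960, -0.2750]

-0.8900 -0.7870 0.1630 -0.7790 0.7960 -0.2750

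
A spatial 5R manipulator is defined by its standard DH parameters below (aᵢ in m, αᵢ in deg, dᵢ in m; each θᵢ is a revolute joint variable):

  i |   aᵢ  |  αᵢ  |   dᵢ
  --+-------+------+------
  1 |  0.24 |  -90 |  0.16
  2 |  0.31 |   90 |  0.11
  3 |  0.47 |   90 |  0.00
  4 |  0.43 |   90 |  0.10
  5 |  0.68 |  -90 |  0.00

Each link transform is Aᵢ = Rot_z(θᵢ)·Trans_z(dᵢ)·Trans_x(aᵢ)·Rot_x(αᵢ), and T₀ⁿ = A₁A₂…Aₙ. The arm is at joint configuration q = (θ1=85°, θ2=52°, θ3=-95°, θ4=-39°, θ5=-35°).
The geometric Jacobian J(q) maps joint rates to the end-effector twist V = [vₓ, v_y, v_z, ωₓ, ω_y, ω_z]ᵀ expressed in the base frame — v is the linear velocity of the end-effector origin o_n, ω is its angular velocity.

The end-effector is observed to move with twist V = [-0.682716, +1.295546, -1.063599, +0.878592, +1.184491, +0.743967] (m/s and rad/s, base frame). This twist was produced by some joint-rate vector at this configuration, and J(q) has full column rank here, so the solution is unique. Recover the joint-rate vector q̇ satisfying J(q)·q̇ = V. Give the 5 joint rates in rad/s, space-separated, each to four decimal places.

o_n = [1.1479, -0.0473, -0.6094]
J₁: ẑ×o_n = [0.0473, 1.1479, -0.0000], ω = ẑ
J2: z=[-0.9962, 0.0872, 0.0000] o=[0.0209, 0.2391, 0.1600] → [-0.0671, -0.7665, 0.1871, -0.9962, 0.0872, 0.0000]
J3: z=[0.0687, 0.7850, 0.6157] o=[-0.0720, 0.4388, -0.0843] → [-0.1129, 0.7871, -0.9910, 0.0687, 0.7850, 0.6157]
J4: z=[-0.1403, -0.6034, 0.7850] o=[0.3922, 0.3729, -0.0520] → [0.6662, 0.5150, 0.5149, -0.1403, -0.6034, 0.7850]
J5: z=[-0.6750, -0.5218, -0.5217] o=[0.6897, 0.0532, -0.1172] → [0.2044, -0.5713, 0.3070, -0.6750, -0.5218, -0.5217]
q̇ = J⁺·V = [0.6760, -0.1790, 0.3800, -0.7690, -0.8390]

0.6760 -0.1790 0.3800 -0.7690 -0.8390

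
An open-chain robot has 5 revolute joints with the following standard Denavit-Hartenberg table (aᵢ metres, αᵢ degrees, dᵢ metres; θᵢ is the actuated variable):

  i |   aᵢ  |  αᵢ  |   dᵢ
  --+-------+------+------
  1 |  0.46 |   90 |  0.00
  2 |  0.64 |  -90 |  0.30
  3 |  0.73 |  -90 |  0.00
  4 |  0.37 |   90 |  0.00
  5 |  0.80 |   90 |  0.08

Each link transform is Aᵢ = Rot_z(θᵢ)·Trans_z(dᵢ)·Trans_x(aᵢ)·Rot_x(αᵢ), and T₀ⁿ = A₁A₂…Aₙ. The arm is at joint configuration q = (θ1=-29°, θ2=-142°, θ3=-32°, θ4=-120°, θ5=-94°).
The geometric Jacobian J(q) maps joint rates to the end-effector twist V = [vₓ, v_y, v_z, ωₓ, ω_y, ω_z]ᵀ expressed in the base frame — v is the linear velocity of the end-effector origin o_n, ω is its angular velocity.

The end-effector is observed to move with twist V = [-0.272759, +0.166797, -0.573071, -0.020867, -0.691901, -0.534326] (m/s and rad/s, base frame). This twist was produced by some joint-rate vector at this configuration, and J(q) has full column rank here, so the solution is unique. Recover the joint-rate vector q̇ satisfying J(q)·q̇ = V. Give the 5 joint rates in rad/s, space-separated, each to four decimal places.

-0.7060 0.7750 0.2830 -0.0530 0.4460

o_n = [-0.5196, -1.1339, -0.5795]
J₁: ẑ×o_n = [1.1339, -0.5196, 0.0000], ω = ẑ
J2: z=[-0.4848, -0.8746, 0.0000] o=[0.4023, -0.2230, 0.0000] → [0.5068, -0.2809, -0.3647, -0.4848, -0.8746, 0.0000]
J3: z=[0.5385, -0.2985, -0.7880] o=[-0.1842, -0.2409, -0.3940] → [-0.6484, 0.3642, -0.5810, 0.5385, -0.2985, -0.7880]
J4: z=[0.0459, 0.9442, -0.3263] o=[-0.7984, -0.3427, -0.7752] → [-0.0734, -0.0999, -0.2996, 0.0459, 0.9442, -0.3263]
J5: z=[0.4594, 0.2700, 0.8462] o=[-0.4702, -0.4126, -0.9311] → [0.7053, -0.2033, -0.3181, 0.4594, 0.2700, 0.8462]
q̇ = J⁺·V = [-0.7060, 0.7750, 0.2830, -0.0530, 0.4460]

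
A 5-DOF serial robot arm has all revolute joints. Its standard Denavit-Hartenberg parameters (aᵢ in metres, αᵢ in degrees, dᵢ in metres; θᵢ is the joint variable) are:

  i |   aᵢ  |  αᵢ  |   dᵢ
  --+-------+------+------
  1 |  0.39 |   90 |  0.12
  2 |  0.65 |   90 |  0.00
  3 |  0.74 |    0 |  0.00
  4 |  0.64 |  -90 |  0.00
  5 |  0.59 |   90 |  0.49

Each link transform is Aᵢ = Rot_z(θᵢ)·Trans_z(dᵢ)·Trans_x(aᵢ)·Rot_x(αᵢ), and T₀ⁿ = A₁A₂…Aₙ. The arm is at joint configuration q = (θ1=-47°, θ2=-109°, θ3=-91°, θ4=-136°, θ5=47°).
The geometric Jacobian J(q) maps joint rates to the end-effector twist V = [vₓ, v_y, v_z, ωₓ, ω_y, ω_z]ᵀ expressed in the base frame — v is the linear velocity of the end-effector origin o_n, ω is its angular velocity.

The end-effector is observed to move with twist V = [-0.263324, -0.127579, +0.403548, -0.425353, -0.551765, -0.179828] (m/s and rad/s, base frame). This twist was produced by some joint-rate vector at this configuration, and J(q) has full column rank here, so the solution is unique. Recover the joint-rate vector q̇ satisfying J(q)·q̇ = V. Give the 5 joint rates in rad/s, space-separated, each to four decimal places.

-0.2390 0.7740 -0.0950 0.0070 0.1270

o_n = [0.8682, -0.4739, 0.3882]
J₁: ẑ×o_n = [0.4739, 0.8682, -0.0000], ω = ẑ
J2: z=[-0.7314, -0.6820, 0.0000] o=[0.2660, -0.2852, 0.1200] → [-0.1829, 0.1961, 0.5487, -0.7314, -0.6820, 0.0000]
J3: z=[-0.6448, 0.6915, 0.3256] o=[0.1217, -0.1305, -0.4946] → [0.7222, 0.8123, -0.2947, -0.6448, 0.6915, 0.3256]
J4: z=[-0.6448, 0.6915, 0.3256] o=[0.6656, 0.3711, -0.4824] → [0.8771, 0.6273, 0.4048, -0.6448, 0.6915, 0.3256]
J5: z=[0.6612, 0.2910, 0.6915] o=[0.4202, -0.0521, -0.0697] → [0.4249, 0.0070, -0.4093, 0.6612, 0.2910, 0.6915]
q̇ = J⁺·V = [-0.2390, 0.7740, -0.0950, 0.0070, 0.1270]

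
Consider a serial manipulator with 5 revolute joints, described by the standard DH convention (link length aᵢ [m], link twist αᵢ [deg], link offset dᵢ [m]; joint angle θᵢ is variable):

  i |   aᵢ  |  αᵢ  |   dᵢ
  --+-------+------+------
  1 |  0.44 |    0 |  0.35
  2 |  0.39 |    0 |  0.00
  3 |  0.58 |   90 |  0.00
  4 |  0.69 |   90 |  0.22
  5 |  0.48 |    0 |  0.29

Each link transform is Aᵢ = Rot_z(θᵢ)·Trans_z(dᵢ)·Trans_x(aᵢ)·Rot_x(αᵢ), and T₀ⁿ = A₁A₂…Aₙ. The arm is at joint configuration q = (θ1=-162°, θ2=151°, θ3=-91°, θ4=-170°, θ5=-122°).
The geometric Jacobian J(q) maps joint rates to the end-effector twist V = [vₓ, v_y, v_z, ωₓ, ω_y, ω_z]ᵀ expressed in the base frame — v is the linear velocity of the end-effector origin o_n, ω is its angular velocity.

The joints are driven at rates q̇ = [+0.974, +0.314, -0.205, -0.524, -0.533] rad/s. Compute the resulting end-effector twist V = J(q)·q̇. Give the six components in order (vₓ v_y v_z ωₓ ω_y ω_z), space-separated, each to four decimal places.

0.1771 -0.0274 0.2889 0.4933 -0.1995 0.5581

o_n = [0.1264, -0.3477, 0.5599]
J₁: ẑ×o_n = [0.3477, 0.1264, -0.0000], ω = ẑ
J2: z=[0.0000, 0.0000, 1.0000] o=[-0.4185, -0.1360, 0.3500] → [0.2117, 0.5449, -0.0000, 0.0000, 0.0000, 1.0000]
J3: z=[0.0000, 0.0000, 1.0000] o=[-0.0356, -0.2104, 0.3500] → [0.1373, 0.1621, -0.0000, 0.0000, 0.0000, 1.0000]
J4: z=[-0.9781, 0.2079, 0.0000] o=[-0.1562, -0.7777, 0.3500] → [0.0437, 0.2054, -0.4794, -0.9781, 0.2079, 0.0000]
J5: z=[0.0361, 0.1699, 0.9848] o=[-0.2301, -0.0673, 0.2302] → [0.3322, 0.3392, -0.0707, 0.0361, 0.1699, 0.9848]
V = J·q̇ = [0.1771, -0.0274, 0.2889, 0.4933, -0.1995, 0.5581]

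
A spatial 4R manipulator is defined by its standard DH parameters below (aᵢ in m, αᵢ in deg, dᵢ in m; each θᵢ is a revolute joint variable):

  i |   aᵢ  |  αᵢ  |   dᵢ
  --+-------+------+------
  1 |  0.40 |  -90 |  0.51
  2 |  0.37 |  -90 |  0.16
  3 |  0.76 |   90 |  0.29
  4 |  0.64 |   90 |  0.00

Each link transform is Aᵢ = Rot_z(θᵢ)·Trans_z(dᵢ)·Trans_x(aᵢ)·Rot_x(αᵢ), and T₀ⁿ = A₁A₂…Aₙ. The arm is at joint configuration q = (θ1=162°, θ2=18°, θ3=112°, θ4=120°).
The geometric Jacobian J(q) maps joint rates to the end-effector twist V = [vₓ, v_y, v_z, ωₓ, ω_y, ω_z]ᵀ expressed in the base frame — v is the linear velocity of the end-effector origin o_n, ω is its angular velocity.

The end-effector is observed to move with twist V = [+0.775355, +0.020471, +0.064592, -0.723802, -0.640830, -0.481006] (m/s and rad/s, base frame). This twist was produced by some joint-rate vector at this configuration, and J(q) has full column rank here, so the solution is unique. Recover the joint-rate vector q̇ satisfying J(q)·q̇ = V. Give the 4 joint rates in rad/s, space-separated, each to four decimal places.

-0.9820 0.9590 -0.6280 0.3360

o_n = [-0.2413, 0.3391, -0.3563]
J₁: ẑ×o_n = [-0.3391, -0.2413, 0.0000], ω = ẑ
J2: z=[-0.3090, -0.9511, 0.0000] o=[-0.3804, 0.1236, 0.5100] → [0.8239, -0.2677, 0.0658, -0.3090, -0.9511, 0.0000]
J3: z=[0.2939, -0.0955, -0.9511] o=[-0.7645, 0.0802, 0.3957] → [0.3181, -0.2767, 0.1261, 0.2939, -0.0955, -0.9511]
J4: z=[-0.7229, 0.6288, -0.2865] o=[-0.2040, 0.6390, 0.2078] → [-0.4407, -0.3972, 0.2402, -0.7229, 0.6288, -0.2865]
q̇ = J⁺·V = [-0.9820, 0.9590, -0.6280, 0.3360]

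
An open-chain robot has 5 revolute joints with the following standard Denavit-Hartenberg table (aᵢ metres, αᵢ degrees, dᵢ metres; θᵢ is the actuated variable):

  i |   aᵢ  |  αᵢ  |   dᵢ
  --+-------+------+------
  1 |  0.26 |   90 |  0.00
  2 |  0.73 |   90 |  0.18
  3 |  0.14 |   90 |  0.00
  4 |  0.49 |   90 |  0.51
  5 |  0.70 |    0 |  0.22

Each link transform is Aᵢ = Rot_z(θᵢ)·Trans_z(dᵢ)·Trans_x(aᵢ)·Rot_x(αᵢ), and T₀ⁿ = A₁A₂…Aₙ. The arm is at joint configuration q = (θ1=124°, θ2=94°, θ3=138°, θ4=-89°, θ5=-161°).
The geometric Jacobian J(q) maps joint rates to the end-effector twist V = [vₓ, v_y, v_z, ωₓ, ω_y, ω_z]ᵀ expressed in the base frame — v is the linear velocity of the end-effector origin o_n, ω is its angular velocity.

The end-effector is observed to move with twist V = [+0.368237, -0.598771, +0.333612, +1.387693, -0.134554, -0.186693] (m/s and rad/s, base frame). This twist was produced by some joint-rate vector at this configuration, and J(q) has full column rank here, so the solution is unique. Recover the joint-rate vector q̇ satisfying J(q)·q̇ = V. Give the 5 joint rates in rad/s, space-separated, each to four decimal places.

o_n = [0.0761, 0.4846, 0.9897]
J₁: ẑ×o_n = [-0.4846, 0.0761, 0.0000], ω = ẑ
J2: z=[0.8290, 0.5592, 0.0000] o=[-0.1454, 0.2155, 0.0000] → [0.5535, -0.8205, 0.0992, 0.8290, 0.5592, 0.0000]
J3: z=[-0.5578, 0.8270, 0.0698] o=[0.0323, 0.2740, 0.7282] → [0.2016, 0.1489, -0.1538, -0.5578, 0.8270, 0.0698]
J4: z=[0.6422, 0.3769, 0.6675] o=[0.1059, 0.3324, 0.6244] → [0.0361, -0.2545, 0.1090, 0.6422, 0.3769, 0.6675]
J5: z=[-0.5159, -0.4315, 0.7400] o=[0.7112, 0.1230, 0.9243] → [-0.2958, -0.4362, -0.4606, -0.5159, -0.4315, 0.7400]
q̇ = J⁺·V = [-0.5490, 0.3570, -0.8630, 0.8170, -0.1660]

-0.5490 0.3570 -0.8630 0.8170 -0.1660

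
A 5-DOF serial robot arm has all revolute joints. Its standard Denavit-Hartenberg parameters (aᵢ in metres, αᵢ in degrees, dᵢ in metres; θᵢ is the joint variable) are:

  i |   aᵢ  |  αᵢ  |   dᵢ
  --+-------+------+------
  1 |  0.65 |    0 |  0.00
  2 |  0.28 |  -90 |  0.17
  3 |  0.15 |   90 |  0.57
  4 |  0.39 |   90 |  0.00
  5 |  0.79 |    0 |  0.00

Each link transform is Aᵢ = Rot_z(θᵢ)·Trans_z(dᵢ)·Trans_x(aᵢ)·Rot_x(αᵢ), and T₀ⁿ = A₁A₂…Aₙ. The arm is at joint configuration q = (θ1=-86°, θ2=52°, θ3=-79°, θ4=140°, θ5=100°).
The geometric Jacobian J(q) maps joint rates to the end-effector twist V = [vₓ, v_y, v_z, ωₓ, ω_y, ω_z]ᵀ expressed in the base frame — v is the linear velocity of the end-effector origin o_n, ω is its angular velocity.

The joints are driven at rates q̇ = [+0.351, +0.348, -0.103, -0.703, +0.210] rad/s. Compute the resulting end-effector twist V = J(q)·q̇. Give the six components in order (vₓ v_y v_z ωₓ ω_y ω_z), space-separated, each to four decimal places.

-0.3195 0.0076 0.1500 0.6258 -0.3523 0.6974

o_n = [0.0470, 0.2340, 0.2756]
J₁: ẑ×o_n = [-0.2340, 0.0470, 0.0000], ω = ẑ
J2: z=[0.0000, 0.0000, 1.0000] o=[0.0453, -0.6484, 0.0000] → [-0.8824, 0.0017, 0.0000, 0.0000, 0.0000, 1.0000]
J3: z=[0.5592, 0.8290, 0.0000] o=[0.2775, -0.8050, 0.1700] → [0.0875, -0.0590, 0.7720, 0.5592, 0.8290, 0.0000]
J4: z=[-0.8138, 0.5489, 0.1908] o=[0.6199, -0.3484, 0.3172] → [-0.1340, -0.1432, -0.1595, -0.8138, 0.5489, 0.1908]
J5: z=[0.5300, 0.5665, 0.6310] o=[0.7129, -0.1087, 0.0240] → [-0.0737, -0.5535, 0.5589, 0.5300, 0.5665, 0.6310]
V = J·q̇ = [-0.3195, 0.0076, 0.1500, 0.6258, -0.3523, 0.6974]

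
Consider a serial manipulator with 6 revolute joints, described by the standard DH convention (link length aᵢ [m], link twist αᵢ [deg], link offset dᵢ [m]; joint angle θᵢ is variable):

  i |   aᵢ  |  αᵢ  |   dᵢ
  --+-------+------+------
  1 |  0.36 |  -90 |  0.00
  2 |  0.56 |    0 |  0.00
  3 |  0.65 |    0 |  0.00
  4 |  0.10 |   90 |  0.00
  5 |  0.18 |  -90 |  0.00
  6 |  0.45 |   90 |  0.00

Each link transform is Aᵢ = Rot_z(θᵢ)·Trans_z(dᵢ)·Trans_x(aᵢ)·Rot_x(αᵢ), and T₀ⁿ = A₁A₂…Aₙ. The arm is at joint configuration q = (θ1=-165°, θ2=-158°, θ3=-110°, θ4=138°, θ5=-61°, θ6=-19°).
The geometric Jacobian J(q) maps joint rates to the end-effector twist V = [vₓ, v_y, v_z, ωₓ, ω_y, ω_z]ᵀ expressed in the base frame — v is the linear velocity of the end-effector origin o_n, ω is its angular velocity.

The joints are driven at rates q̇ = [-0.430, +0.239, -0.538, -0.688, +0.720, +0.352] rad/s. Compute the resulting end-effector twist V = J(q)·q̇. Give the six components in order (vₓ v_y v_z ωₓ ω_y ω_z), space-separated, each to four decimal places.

0.4269 -0.3013 0.1644 0.5126 0.9825 -0.6570

o_n = [0.3914, 0.6531, -0.2325]
J₁: ẑ×o_n = [-0.6531, 0.3914, 0.0000], ω = ẑ
J2: z=[0.2588, -0.9659, 0.0000] o=[-0.3477, -0.0932, 0.0000] → [0.2246, 0.0602, 0.9071, 0.2588, -0.9659, 0.0000]
J3: z=[0.2588, -0.9659, 0.0000] o=[0.1538, 0.0412, 0.2098] → [0.4272, 0.1145, 0.3879, 0.2588, -0.9659, 0.0000]
J4: z=[0.2588, -0.9659, 0.0000] o=[0.1757, 0.0471, -0.4398] → [-0.2002, -0.0537, 0.3652, 0.2588, -0.9659, 0.0000]
J5: z=[0.7399, 0.1983, -0.6428] o=[0.2378, 0.0637, -0.3632] → [0.4048, -0.1954, 0.4057, 0.7399, 0.1983, -0.6428]
J6: z=[0.6685, -0.3228, 0.6700] o=[0.2512, 0.2303, -0.2964] → [-0.3039, 0.0512, 0.3279, 0.6685, -0.3228, 0.6700]
V = J·q̇ = [0.4269, -0.3013, 0.1644, 0.5126, 0.9825, -0.6570]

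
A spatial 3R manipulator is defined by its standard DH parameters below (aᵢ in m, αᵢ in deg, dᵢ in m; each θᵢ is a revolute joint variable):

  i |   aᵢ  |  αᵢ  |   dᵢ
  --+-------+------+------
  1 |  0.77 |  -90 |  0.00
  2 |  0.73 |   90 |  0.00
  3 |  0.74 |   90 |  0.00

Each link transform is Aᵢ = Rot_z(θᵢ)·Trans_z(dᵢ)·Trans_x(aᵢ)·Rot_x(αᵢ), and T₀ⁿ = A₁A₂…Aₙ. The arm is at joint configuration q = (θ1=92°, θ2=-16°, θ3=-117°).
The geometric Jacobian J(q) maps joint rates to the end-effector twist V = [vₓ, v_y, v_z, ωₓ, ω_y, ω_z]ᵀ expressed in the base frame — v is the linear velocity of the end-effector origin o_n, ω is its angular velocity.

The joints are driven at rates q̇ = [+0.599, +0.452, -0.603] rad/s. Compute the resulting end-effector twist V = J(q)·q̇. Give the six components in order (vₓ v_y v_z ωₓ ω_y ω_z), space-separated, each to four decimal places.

-0.8923 0.0307 -0.2808 -0.4575 0.1503 0.0194

o_n = [0.6189, 1.1711, 0.1086]
J₁: ẑ×o_n = [-1.1711, 0.6189, 0.0000], ω = ẑ
J2: z=[-0.9994, -0.0349, 0.0000] o=[-0.0269, 0.7695, 0.0000] → [-0.0038, 0.1085, -0.3788, -0.9994, -0.0349, 0.0000]
J3: z=[0.0096, -0.2755, 0.9613] o=[-0.0514, 1.4708, 0.2012] → [0.3136, 0.6451, 0.1817, 0.0096, -0.2755, 0.9613]
V = J·q̇ = [-0.8923, 0.0307, -0.2808, -0.4575, 0.1503, 0.0194]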